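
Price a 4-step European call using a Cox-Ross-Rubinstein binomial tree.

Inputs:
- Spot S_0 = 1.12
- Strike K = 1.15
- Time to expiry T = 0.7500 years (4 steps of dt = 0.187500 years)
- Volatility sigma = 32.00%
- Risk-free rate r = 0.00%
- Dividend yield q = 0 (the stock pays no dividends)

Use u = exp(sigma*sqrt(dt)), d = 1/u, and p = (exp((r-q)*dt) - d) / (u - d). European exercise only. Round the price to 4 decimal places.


Answer: Price = V(0,0) = 0.1081

Derivation:
dt = T/N = 0.187500
u = exp(sigma*sqrt(dt)) = 1.148623; d = 1/u = 0.870607
p = (exp((r-q)*dt) - d) / (u - d) = 0.465414
Discount per step: exp(-r*dt) = 1.000000
Stock lattice S(k, i) with i counting down-moves:
  k=0: S(0,0) = 1.1200
  k=1: S(1,0) = 1.2865; S(1,1) = 0.9751
  k=2: S(2,0) = 1.4777; S(2,1) = 1.1200; S(2,2) = 0.8489
  k=3: S(3,0) = 1.6973; S(3,1) = 1.2865; S(3,2) = 0.9751; S(3,3) = 0.7391
  k=4: S(4,0) = 1.9495; S(4,1) = 1.4777; S(4,2) = 1.1200; S(4,3) = 0.8489; S(4,4) = 0.6434
Terminal payoffs V(N, i) = max(S_T - K, 0):
  V(4,0) = 0.799523; V(4,1) = 0.327656; V(4,2) = 0.000000; V(4,3) = 0.000000; V(4,4) = 0.000000
Backward induction: V(k, i) = exp(-r*dt) * [p * V(k+1, i) + (1-p) * V(k+1, i+1)].
  V(3,0) = exp(-r*dt) * [p*0.799523 + (1-p)*0.327656] = 0.547270
  V(3,1) = exp(-r*dt) * [p*0.327656 + (1-p)*0.000000] = 0.152496
  V(3,2) = exp(-r*dt) * [p*0.000000 + (1-p)*0.000000] = 0.000000
  V(3,3) = exp(-r*dt) * [p*0.000000 + (1-p)*0.000000] = 0.000000
  V(2,0) = exp(-r*dt) * [p*0.547270 + (1-p)*0.152496] = 0.336229
  V(2,1) = exp(-r*dt) * [p*0.152496 + (1-p)*0.000000] = 0.070974
  V(2,2) = exp(-r*dt) * [p*0.000000 + (1-p)*0.000000] = 0.000000
  V(1,0) = exp(-r*dt) * [p*0.336229 + (1-p)*0.070974] = 0.194427
  V(1,1) = exp(-r*dt) * [p*0.070974 + (1-p)*0.000000] = 0.033032
  V(0,0) = exp(-r*dt) * [p*0.194427 + (1-p)*0.033032] = 0.108148


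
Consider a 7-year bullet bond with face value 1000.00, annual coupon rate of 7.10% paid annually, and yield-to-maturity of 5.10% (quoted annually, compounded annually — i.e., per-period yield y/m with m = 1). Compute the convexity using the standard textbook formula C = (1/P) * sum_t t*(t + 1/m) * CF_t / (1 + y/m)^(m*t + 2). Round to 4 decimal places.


Coupon per period c = face * coupon_rate / m = 71.000000
Periods per year m = 1; per-period yield y/m = 0.051000
Number of cashflows N = 7
Cashflows (t years, CF_t, discount factor 1/(1+y/m)^(m*t), PV):
  t = 1.0000: CF_t = 71.000000, DF = 0.951475, PV = 67.554710
  t = 2.0000: CF_t = 71.000000, DF = 0.905304, PV = 64.276603
  t = 3.0000: CF_t = 71.000000, DF = 0.861374, PV = 61.157567
  t = 4.0000: CF_t = 71.000000, DF = 0.819576, PV = 58.189883
  t = 5.0000: CF_t = 71.000000, DF = 0.779806, PV = 55.366207
  t = 6.0000: CF_t = 71.000000, DF = 0.741965, PV = 52.679550
  t = 7.0000: CF_t = 1071.000000, DF = 0.705961, PV = 756.084715
Price P = sum_t PV_t = 1115.309234
Convexity numerator sum_t t*(t + 1/m) * CF_t / (1+y/m)^(m*t + 2):
  t = 1.0000: term = 122.315134
  t = 2.0000: term = 349.139299
  t = 3.0000: term = 664.394479
  t = 4.0000: term = 1053.590990
  t = 5.0000: term = 1503.697893
  t = 6.0000: term = 2003.022883
  t = 7.0000: term = 38331.256315
Convexity = (1/P) * sum = 44027.416994 / 1115.309234 = 39.475524

Answer: Convexity = 39.4755


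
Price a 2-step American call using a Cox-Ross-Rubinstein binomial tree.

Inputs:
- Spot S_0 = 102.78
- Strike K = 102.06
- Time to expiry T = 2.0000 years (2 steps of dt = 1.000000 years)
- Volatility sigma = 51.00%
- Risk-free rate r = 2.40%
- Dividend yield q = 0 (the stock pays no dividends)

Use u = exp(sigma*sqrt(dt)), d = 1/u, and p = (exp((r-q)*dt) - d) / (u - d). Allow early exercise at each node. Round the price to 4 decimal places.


Answer: Price = V(0,0) = 27.9543

Derivation:
dt = T/N = 1.000000
u = exp(sigma*sqrt(dt)) = 1.665291; d = 1/u = 0.600496
p = (exp((r-q)*dt) - d) / (u - d) = 0.398006
Discount per step: exp(-r*dt) = 0.976286
Stock lattice S(k, i) with i counting down-moves:
  k=0: S(0,0) = 102.7800
  k=1: S(1,0) = 171.1586; S(1,1) = 61.7189
  k=2: S(2,0) = 285.0290; S(2,1) = 102.7800; S(2,2) = 37.0619
Terminal payoffs V(N, i) = max(S_T - K, 0):
  V(2,0) = 182.968958; V(2,1) = 0.720000; V(2,2) = 0.000000
Backward induction: V(k, i) = exp(-r*dt) * [p * V(k+1, i) + (1-p) * V(k+1, i+1)]; then take max(V_cont, immediate exercise) for American.
  V(1,0) = exp(-r*dt) * [p*182.968958 + (1-p)*0.720000] = 71.518909; exercise = 69.098629; V(1,0) = max -> 71.518909
  V(1,1) = exp(-r*dt) * [p*0.720000 + (1-p)*0.000000] = 0.279768; exercise = 0.000000; V(1,1) = max -> 0.279768
  V(0,0) = exp(-r*dt) * [p*71.518909 + (1-p)*0.279768] = 27.954334; exercise = 0.720000; V(0,0) = max -> 27.954334


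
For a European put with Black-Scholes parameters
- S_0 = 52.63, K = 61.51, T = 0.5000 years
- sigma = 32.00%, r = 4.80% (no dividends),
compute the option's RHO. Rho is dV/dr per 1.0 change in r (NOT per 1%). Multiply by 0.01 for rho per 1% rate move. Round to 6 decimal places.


d1 = -0.4698435701; d2 = -0.6961177401
phi(d1) = 0.3572515858; exp(-qT) = 1.0000000000; exp(-rT) = 0.9762857098
N(-d2) = 0.7568224512
Rho = -K*T*exp(-rT)*N(-d2) = -61.5100 * 0.5000 * 0.9762857098 * 0.7568224512 = -22.724099

Answer: Rho = -22.724099


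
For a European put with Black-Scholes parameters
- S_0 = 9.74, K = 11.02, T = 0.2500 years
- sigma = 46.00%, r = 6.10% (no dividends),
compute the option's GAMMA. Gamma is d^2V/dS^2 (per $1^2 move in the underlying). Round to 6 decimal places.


d1 = -0.3555247220; d2 = -0.5855247220
phi(d1) = 0.3745097479; exp(-qT) = 1.0000000000; exp(-rT) = 0.9848656924
Gamma = exp(-qT) * phi(d1) / (S * sigma * sqrt(T)) = 1.0000000000 * 0.3745097479 / (9.7400 * 0.4600 * 0.5000000000) = 0.167177

Answer: Gamma = 0.167177


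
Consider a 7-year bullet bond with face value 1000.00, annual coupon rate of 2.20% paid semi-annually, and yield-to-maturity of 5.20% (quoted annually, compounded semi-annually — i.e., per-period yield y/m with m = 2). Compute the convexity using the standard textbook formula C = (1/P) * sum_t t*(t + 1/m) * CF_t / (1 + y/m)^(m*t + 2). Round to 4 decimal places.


Answer: Convexity = 44.8563

Derivation:
Coupon per period c = face * coupon_rate / m = 11.000000
Periods per year m = 2; per-period yield y/m = 0.026000
Number of cashflows N = 14
Cashflows (t years, CF_t, discount factor 1/(1+y/m)^(m*t), PV):
  t = 0.5000: CF_t = 11.000000, DF = 0.974659, PV = 10.721248
  t = 1.0000: CF_t = 11.000000, DF = 0.949960, PV = 10.449559
  t = 1.5000: CF_t = 11.000000, DF = 0.925887, PV = 10.184755
  t = 2.0000: CF_t = 11.000000, DF = 0.902424, PV = 9.926662
  t = 2.5000: CF_t = 11.000000, DF = 0.879555, PV = 9.675109
  t = 3.0000: CF_t = 11.000000, DF = 0.857266, PV = 9.429931
  t = 3.5000: CF_t = 11.000000, DF = 0.835542, PV = 9.190966
  t = 4.0000: CF_t = 11.000000, DF = 0.814369, PV = 8.958057
  t = 4.5000: CF_t = 11.000000, DF = 0.793732, PV = 8.731049
  t = 5.0000: CF_t = 11.000000, DF = 0.773618, PV = 8.509795
  t = 5.5000: CF_t = 11.000000, DF = 0.754013, PV = 8.294147
  t = 6.0000: CF_t = 11.000000, DF = 0.734906, PV = 8.083964
  t = 6.5000: CF_t = 11.000000, DF = 0.716282, PV = 7.879107
  t = 7.0000: CF_t = 1011.000000, DF = 0.698131, PV = 705.810484
Price P = sum_t PV_t = 825.844832
Convexity numerator sum_t t*(t + 1/m) * CF_t / (1+y/m)^(m*t + 2):
  t = 0.5000: term = 5.092378
  t = 1.0000: term = 14.889993
  t = 1.5000: term = 29.025328
  t = 2.0000: term = 47.149656
  t = 2.5000: term = 68.932245
  t = 3.0000: term = 94.059594
  t = 3.5000: term = 122.234690
  t = 4.0000: term = 153.176303
  t = 4.5000: term = 186.618303
  t = 5.0000: term = 222.309002
  t = 5.5000: term = 260.010529
  t = 6.0000: term = 299.498217
  t = 6.5000: term = 340.560026
  t = 7.0000: term = 35200.812392
Convexity = (1/P) * sum = 37044.368654 / 825.844832 = 44.856330


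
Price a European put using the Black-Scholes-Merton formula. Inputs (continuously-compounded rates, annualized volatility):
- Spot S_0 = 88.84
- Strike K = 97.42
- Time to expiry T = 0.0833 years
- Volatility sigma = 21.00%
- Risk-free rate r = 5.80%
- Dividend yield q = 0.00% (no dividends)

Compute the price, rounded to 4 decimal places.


d1 = (ln(S/K) + (r - q + 0.5*sigma^2) * T) / (sigma * sqrt(T)) = -1.41110138
d2 = d1 - sigma * sqrt(T) = -1.47171103
exp(-rT) = 0.99518025; exp(-qT) = 1.00000000
P = K * exp(-rT) * N(-d2) - S_0 * exp(-qT) * N(-d1)
N(-d1) = 0.92089264; N(-d2) = 0.92945054
P = 97.4200 * 0.99518025 * 0.92945054 - 88.8400 * 1.00000000 * 0.92089264 = 8.2986

Answer: Price = 8.2986


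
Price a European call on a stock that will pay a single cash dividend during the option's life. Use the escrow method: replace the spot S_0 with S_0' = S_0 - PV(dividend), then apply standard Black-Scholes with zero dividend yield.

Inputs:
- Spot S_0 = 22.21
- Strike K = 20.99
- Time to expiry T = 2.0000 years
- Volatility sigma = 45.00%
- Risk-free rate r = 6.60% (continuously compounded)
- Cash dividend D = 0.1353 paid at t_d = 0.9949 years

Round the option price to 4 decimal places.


Answer: Price = 7.0968

Derivation:
PV(D) = D * exp(-r * t_d) = 0.1353 * 0.93644602 = 0.12670115
S_0' = S_0 - PV(D) = 22.2100 - 0.12670115 = 22.08329885
d1 = (ln(S_0'/K) + (r + sigma^2/2)*T) / (sigma*sqrt(T)) = 0.60540201
d2 = d1 - sigma*sqrt(T) = -0.03099409
exp(-rT) = 0.87634100
N(d1) = 0.72754404; N(d2) = 0.48763713
C = S_0' * N(d1) - K * exp(-rT) * N(d2) = 22.08329885 * 0.72754404 - 20.9900 * 0.87634100 * 0.48763713 = 7.0968


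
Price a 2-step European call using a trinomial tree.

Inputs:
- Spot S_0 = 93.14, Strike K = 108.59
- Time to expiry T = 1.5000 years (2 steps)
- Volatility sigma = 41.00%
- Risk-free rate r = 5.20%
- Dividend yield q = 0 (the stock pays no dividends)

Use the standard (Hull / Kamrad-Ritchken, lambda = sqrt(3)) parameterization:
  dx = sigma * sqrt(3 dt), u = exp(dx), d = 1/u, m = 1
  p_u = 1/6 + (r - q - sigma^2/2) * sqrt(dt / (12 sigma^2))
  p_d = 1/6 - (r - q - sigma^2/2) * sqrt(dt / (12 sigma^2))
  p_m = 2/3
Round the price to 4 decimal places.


dt = T/N = 0.750000; dx = sigma*sqrt(3*dt) = 0.615000
u = exp(dx) = 1.849657; d = 1/u = 0.540641
p_u = 0.147124, p_m = 0.666667, p_d = 0.186209
Discount per step: exp(-r*dt) = 0.961751
Stock lattice S(k, j) with j the centered position index:
  k=0: S(0,+0) = 93.1400
  k=1: S(1,-1) = 50.3553; S(1,+0) = 93.1400; S(1,+1) = 172.2770
  k=2: S(2,-2) = 27.2241; S(2,-1) = 50.3553; S(2,+0) = 93.1400; S(2,+1) = 172.2770; S(2,+2) = 318.6533
Terminal payoffs V(N, j) = max(S_T - K, 0):
  V(2,-2) = 0.000000; V(2,-1) = 0.000000; V(2,+0) = 0.000000; V(2,+1) = 63.687016; V(2,+2) = 210.063319
Backward induction: V(k, j) = exp(-r*dt) * [p_u * V(k+1, j+1) + p_m * V(k+1, j) + p_d * V(k+1, j-1)]
  V(1,-1) = exp(-r*dt) * [p_u*0.000000 + p_m*0.000000 + p_d*0.000000] = 0.000000
  V(1,+0) = exp(-r*dt) * [p_u*63.687016 + p_m*0.000000 + p_d*0.000000] = 9.011496
  V(1,+1) = exp(-r*dt) * [p_u*210.063319 + p_m*63.687016 + p_d*0.000000] = 70.557266
  V(0,+0) = exp(-r*dt) * [p_u*70.557266 + p_m*9.011496 + p_d*0.000000] = 15.761488

Answer: Price = V(0,0) = 15.7615


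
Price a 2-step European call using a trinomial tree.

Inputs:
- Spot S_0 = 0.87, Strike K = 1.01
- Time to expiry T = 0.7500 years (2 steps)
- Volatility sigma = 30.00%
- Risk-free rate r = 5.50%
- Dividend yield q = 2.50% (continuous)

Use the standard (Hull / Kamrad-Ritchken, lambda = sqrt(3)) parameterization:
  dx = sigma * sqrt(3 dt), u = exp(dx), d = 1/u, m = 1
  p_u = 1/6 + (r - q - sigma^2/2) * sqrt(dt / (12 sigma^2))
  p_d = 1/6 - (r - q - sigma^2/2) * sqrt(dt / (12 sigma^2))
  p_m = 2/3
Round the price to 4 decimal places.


Answer: Price = V(0,0) = 0.0527

Derivation:
dt = T/N = 0.375000; dx = sigma*sqrt(3*dt) = 0.318198
u = exp(dx) = 1.374648; d = 1/u = 0.727459
p_u = 0.157828, p_m = 0.666667, p_d = 0.175506
Discount per step: exp(-r*dt) = 0.979586
Stock lattice S(k, j) with j the centered position index:
  k=0: S(0,+0) = 0.8700
  k=1: S(1,-1) = 0.6329; S(1,+0) = 0.8700; S(1,+1) = 1.1959
  k=2: S(2,-2) = 0.4604; S(2,-1) = 0.6329; S(2,+0) = 0.8700; S(2,+1) = 1.1959; S(2,+2) = 1.6440
Terminal payoffs V(N, j) = max(S_T - K, 0):
  V(2,-2) = 0.000000; V(2,-1) = 0.000000; V(2,+0) = 0.000000; V(2,+1) = 0.185944; V(2,+2) = 0.634003
Backward induction: V(k, j) = exp(-r*dt) * [p_u * V(k+1, j+1) + p_m * V(k+1, j) + p_d * V(k+1, j-1)]
  V(1,-1) = exp(-r*dt) * [p_u*0.000000 + p_m*0.000000 + p_d*0.000000] = 0.000000
  V(1,+0) = exp(-r*dt) * [p_u*0.185944 + p_m*0.000000 + p_d*0.000000] = 0.028748
  V(1,+1) = exp(-r*dt) * [p_u*0.634003 + p_m*0.185944 + p_d*0.000000] = 0.219453
  V(0,+0) = exp(-r*dt) * [p_u*0.219453 + p_m*0.028748 + p_d*0.000000] = 0.052703


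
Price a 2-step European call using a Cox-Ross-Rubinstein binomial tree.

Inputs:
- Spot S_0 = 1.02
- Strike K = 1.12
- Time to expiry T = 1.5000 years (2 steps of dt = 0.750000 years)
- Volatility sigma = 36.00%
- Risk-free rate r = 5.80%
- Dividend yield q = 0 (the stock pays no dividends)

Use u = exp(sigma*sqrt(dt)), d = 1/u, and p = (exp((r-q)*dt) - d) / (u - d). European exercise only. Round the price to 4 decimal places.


dt = T/N = 0.750000
u = exp(sigma*sqrt(dt)) = 1.365839; d = 1/u = 0.732151
p = (exp((r-q)*dt) - d) / (u - d) = 0.492844
Discount per step: exp(-r*dt) = 0.957433
Stock lattice S(k, i) with i counting down-moves:
  k=0: S(0,0) = 1.0200
  k=1: S(1,0) = 1.3932; S(1,1) = 0.7468
  k=2: S(2,0) = 1.9028; S(2,1) = 1.0200; S(2,2) = 0.5468
Terminal payoffs V(N, i) = max(S_T - K, 0):
  V(2,0) = 0.782827; V(2,1) = 0.000000; V(2,2) = 0.000000
Backward induction: V(k, i) = exp(-r*dt) * [p * V(k+1, i) + (1-p) * V(k+1, i+1)].
  V(1,0) = exp(-r*dt) * [p*0.782827 + (1-p)*0.000000] = 0.369388
  V(1,1) = exp(-r*dt) * [p*0.000000 + (1-p)*0.000000] = 0.000000
  V(0,0) = exp(-r*dt) * [p*0.369388 + (1-p)*0.000000] = 0.174301

Answer: Price = V(0,0) = 0.1743


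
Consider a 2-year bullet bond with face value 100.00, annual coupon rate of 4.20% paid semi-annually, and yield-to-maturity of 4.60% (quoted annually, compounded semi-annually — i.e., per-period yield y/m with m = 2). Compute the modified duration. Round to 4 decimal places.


Coupon per period c = face * coupon_rate / m = 2.100000
Periods per year m = 2; per-period yield y/m = 0.023000
Number of cashflows N = 4
Cashflows (t years, CF_t, discount factor 1/(1+y/m)^(m*t), PV):
  t = 0.5000: CF_t = 2.100000, DF = 0.977517, PV = 2.052786
  t = 1.0000: CF_t = 2.100000, DF = 0.955540, PV = 2.006633
  t = 1.5000: CF_t = 2.100000, DF = 0.934056, PV = 1.961518
  t = 2.0000: CF_t = 102.100000, DF = 0.913056, PV = 93.223028
Price P = sum_t PV_t = 99.243966
First compute Macaulay numerator sum_t t * PV_t:
  t * PV_t at t = 0.5000: 1.026393
  t * PV_t at t = 1.0000: 2.006633
  t * PV_t at t = 1.5000: 2.942278
  t * PV_t at t = 2.0000: 186.446057
Macaulay duration D = 192.421361 / 99.243966 = 1.938872
Modified duration = D / (1 + y/m) = 1.938872 / (1 + 0.023000) = 1.895281

Answer: Modified duration = 1.8953


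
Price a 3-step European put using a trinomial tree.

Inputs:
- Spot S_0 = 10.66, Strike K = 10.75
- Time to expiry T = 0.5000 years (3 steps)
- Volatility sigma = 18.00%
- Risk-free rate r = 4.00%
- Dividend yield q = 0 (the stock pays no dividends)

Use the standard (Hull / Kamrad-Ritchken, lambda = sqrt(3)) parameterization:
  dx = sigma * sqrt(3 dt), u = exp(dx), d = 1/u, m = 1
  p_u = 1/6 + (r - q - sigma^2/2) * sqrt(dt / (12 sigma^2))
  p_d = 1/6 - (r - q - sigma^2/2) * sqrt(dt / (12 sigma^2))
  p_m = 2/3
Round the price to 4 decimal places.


Answer: Price = V(0,0) = 0.4448

Derivation:
dt = T/N = 0.166667; dx = sigma*sqrt(3*dt) = 0.127279
u = exp(dx) = 1.135734; d = 1/u = 0.880488
p_u = 0.182249, p_m = 0.666667, p_d = 0.151084
Discount per step: exp(-r*dt) = 0.993356
Stock lattice S(k, j) with j the centered position index:
  k=0: S(0,+0) = 10.6600
  k=1: S(1,-1) = 9.3860; S(1,+0) = 10.6600; S(1,+1) = 12.1069
  k=2: S(2,-2) = 8.2643; S(2,-1) = 9.3860; S(2,+0) = 10.6600; S(2,+1) = 12.1069; S(2,+2) = 13.7502
  k=3: S(3,-3) = 7.2766; S(3,-2) = 8.2643; S(3,-1) = 9.3860; S(3,+0) = 10.6600; S(3,+1) = 12.1069; S(3,+2) = 13.7502; S(3,+3) = 15.6166
Terminal payoffs V(N, j) = max(K - S_T, 0):
  V(3,-3) = 3.473422; V(3,-2) = 2.485742; V(3,-1) = 1.364000; V(3,+0) = 0.090000; V(3,+1) = 0.000000; V(3,+2) = 0.000000; V(3,+3) = 0.000000
Backward induction: V(k, j) = exp(-r*dt) * [p_u * V(k+1, j+1) + p_m * V(k+1, j) + p_d * V(k+1, j-1)]
  V(2,-2) = exp(-r*dt) * [p_u*1.364000 + p_m*2.485742 + p_d*3.473422] = 2.414378
  V(2,-1) = exp(-r*dt) * [p_u*0.090000 + p_m*1.364000 + p_d*2.485742] = 1.292646
  V(2,+0) = exp(-r*dt) * [p_u*0.000000 + p_m*0.090000 + p_d*1.364000] = 0.264311
  V(2,+1) = exp(-r*dt) * [p_u*0.000000 + p_m*0.000000 + p_d*0.090000] = 0.013507
  V(2,+2) = exp(-r*dt) * [p_u*0.000000 + p_m*0.000000 + p_d*0.000000] = 0.000000
  V(1,-1) = exp(-r*dt) * [p_u*0.264311 + p_m*1.292646 + p_d*2.414378] = 1.266239
  V(1,+0) = exp(-r*dt) * [p_u*0.013507 + p_m*0.264311 + p_d*1.292646] = 0.371482
  V(1,+1) = exp(-r*dt) * [p_u*0.000000 + p_m*0.013507 + p_d*0.264311] = 0.048613
  V(0,+0) = exp(-r*dt) * [p_u*0.048613 + p_m*0.371482 + p_d*1.266239] = 0.444848


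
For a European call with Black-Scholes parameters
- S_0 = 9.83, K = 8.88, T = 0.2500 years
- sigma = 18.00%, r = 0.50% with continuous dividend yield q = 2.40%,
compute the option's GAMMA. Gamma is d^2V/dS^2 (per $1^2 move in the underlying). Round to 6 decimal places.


Answer: Gamma = 0.238988

Derivation:
d1 = 1.1215264128; d2 = 1.0315264128
phi(d1) = 0.2127049509; exp(-qT) = 0.9940179641; exp(-rT) = 0.9987507809
Gamma = exp(-qT) * phi(d1) / (S * sigma * sqrt(T)) = 0.9940179641 * 0.2127049509 / (9.8300 * 0.1800 * 0.5000000000) = 0.238988


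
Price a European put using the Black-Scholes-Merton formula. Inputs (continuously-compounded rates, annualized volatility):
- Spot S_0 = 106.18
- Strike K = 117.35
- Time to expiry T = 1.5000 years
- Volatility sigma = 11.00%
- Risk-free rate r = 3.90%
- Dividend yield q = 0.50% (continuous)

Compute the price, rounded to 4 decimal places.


Answer: Price = 8.8290

Derivation:
d1 = (ln(S/K) + (r - q + 0.5*sigma^2) * T) / (sigma * sqrt(T)) = -0.29653786
d2 = d1 - sigma * sqrt(T) = -0.43125980
exp(-rT) = 0.94317824; exp(-qT) = 0.99252805
P = K * exp(-rT) * N(-d2) - S_0 * exp(-qT) * N(-d1)
N(-d1) = 0.61659032; N(-d2) = 0.66686026
P = 117.3500 * 0.94317824 * 0.66686026 - 106.1800 * 0.99252805 * 0.61659032 = 8.8290


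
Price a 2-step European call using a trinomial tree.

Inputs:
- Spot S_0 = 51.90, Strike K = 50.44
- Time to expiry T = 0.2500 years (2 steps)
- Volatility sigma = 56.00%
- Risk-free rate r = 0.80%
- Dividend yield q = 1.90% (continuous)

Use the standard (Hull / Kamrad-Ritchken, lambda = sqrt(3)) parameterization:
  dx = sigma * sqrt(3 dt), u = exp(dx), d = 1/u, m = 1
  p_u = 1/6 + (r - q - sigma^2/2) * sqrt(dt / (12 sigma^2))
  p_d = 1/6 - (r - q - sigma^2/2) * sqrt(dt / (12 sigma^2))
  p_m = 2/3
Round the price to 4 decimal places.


Answer: Price = V(0,0) = 5.8070

Derivation:
dt = T/N = 0.125000; dx = sigma*sqrt(3*dt) = 0.342929
u = exp(dx) = 1.409068; d = 1/u = 0.709689
p_u = 0.136084, p_m = 0.666667, p_d = 0.197249
Discount per step: exp(-r*dt) = 0.999000
Stock lattice S(k, j) with j the centered position index:
  k=0: S(0,+0) = 51.9000
  k=1: S(1,-1) = 36.8329; S(1,+0) = 51.9000; S(1,+1) = 73.1306
  k=2: S(2,-2) = 26.1399; S(2,-1) = 36.8329; S(2,+0) = 51.9000; S(2,+1) = 73.1306; S(2,+2) = 103.0460
Terminal payoffs V(N, j) = max(S_T - K, 0):
  V(2,-2) = 0.000000; V(2,-1) = 0.000000; V(2,+0) = 1.460000; V(2,+1) = 22.690634; V(2,+2) = 52.606044
Backward induction: V(k, j) = exp(-r*dt) * [p_u * V(k+1, j+1) + p_m * V(k+1, j) + p_d * V(k+1, j-1)]
  V(1,-1) = exp(-r*dt) * [p_u*1.460000 + p_m*0.000000 + p_d*0.000000] = 0.198485
  V(1,+0) = exp(-r*dt) * [p_u*22.690634 + p_m*1.460000 + p_d*0.000000] = 4.057118
  V(1,+1) = exp(-r*dt) * [p_u*52.606044 + p_m*22.690634 + p_d*1.460000] = 22.551377
  V(0,+0) = exp(-r*dt) * [p_u*22.551377 + p_m*4.057118 + p_d*0.198485] = 5.806979


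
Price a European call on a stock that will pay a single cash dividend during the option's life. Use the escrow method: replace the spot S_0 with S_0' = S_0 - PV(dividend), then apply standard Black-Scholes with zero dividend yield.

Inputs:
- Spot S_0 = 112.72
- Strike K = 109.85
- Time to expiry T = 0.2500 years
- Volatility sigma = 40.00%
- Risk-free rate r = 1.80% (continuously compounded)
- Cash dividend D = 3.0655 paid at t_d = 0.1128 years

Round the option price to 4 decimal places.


Answer: Price = 8.8758

Derivation:
PV(D) = D * exp(-r * t_d) = 3.0655 * 0.99797166 = 3.05928212
S_0' = S_0 - PV(D) = 112.7200 - 3.05928212 = 109.66071788
d1 = (ln(S_0'/K) + (r + sigma^2/2)*T) / (sigma*sqrt(T)) = 0.11387709
d2 = d1 - sigma*sqrt(T) = -0.08612291
exp(-rT) = 0.99551011
N(d1) = 0.54533239; N(d2) = 0.46568435
C = S_0' * N(d1) - K * exp(-rT) * N(d2) = 109.66071788 * 0.54533239 - 109.8500 * 0.99551011 * 0.46568435 = 8.8758


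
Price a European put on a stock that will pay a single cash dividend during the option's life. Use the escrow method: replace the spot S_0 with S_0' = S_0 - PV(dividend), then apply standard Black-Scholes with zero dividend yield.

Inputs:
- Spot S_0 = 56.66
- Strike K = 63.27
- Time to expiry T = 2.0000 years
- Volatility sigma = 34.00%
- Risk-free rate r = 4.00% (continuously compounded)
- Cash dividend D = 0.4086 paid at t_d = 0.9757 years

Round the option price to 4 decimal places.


Answer: Price = 11.9949

Derivation:
PV(D) = D * exp(-r * t_d) = 0.4086 * 0.96172378 = 0.39296034
S_0' = S_0 - PV(D) = 56.6600 - 0.39296034 = 56.26703966
d1 = (ln(S_0'/K) + (r + sigma^2/2)*T) / (sigma*sqrt(T)) = 0.16283762
d2 = d1 - sigma*sqrt(T) = -0.31799499
exp(-rT) = 0.92311635
N(-d1) = 0.43532314; N(-d2) = 0.62475563
P = K * exp(-rT) * N(-d2) - S_0' * N(-d1) = 63.2700 * 0.92311635 * 0.62475563 - 56.26703966 * 0.43532314 = 11.9949


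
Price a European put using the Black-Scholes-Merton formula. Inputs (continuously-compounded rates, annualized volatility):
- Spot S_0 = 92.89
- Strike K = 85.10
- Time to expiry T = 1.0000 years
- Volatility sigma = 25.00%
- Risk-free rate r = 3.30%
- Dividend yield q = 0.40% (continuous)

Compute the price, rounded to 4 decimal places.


Answer: Price = 4.5291

Derivation:
d1 = (ln(S/K) + (r - q + 0.5*sigma^2) * T) / (sigma * sqrt(T)) = 0.59135585
d2 = d1 - sigma * sqrt(T) = 0.34135585
exp(-rT) = 0.96753856; exp(-qT) = 0.99600799
P = K * exp(-rT) * N(-d2) - S_0 * exp(-qT) * N(-d1)
N(-d1) = 0.27714101; N(-d2) = 0.36641785
P = 85.1000 * 0.96753856 * 0.36641785 - 92.8900 * 0.99600799 * 0.27714101 = 4.5291


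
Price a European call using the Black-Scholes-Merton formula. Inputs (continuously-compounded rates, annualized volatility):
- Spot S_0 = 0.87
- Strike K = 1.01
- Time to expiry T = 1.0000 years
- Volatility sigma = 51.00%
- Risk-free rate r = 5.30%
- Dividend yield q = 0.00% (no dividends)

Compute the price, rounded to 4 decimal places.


Answer: Price = 0.1432

Derivation:
d1 = (ln(S/K) + (r - q + 0.5*sigma^2) * T) / (sigma * sqrt(T)) = 0.06634824
d2 = d1 - sigma * sqrt(T) = -0.44365176
exp(-rT) = 0.94838001; exp(-qT) = 1.00000000
C = S_0 * exp(-qT) * N(d1) - K * exp(-rT) * N(d2)
N(d1) = 0.52644971; N(d2) = 0.32864719
C = 0.8700 * 1.00000000 * 0.52644971 - 1.0100 * 0.94838001 * 0.32864719 = 0.1432


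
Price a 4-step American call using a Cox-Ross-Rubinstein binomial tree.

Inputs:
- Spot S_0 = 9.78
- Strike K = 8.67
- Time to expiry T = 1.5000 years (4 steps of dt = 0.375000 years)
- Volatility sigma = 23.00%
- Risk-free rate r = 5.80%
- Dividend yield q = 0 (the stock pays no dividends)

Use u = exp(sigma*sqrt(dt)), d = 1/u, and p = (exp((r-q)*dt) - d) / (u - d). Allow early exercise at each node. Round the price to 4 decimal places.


dt = T/N = 0.375000
u = exp(sigma*sqrt(dt)) = 1.151247; d = 1/u = 0.868623
p = (exp((r-q)*dt) - d) / (u - d) = 0.542647
Discount per step: exp(-r*dt) = 0.978485
Stock lattice S(k, i) with i counting down-moves:
  k=0: S(0,0) = 9.7800
  k=1: S(1,0) = 11.2592; S(1,1) = 8.4951
  k=2: S(2,0) = 12.9621; S(2,1) = 9.7800; S(2,2) = 7.3791
  k=3: S(3,0) = 14.9226; S(3,1) = 11.2592; S(3,2) = 8.4951; S(3,3) = 6.4096
  k=4: S(4,0) = 17.1796; S(4,1) = 12.9621; S(4,2) = 9.7800; S(4,3) = 7.3791; S(4,4) = 5.5676
Terminal payoffs V(N, i) = max(S_T - K, 0):
  V(4,0) = 8.509591; V(4,1) = 4.292114; V(4,2) = 1.110000; V(4,3) = 0.000000; V(4,4) = 0.000000
Backward induction: V(k, i) = exp(-r*dt) * [p * V(k+1, i) + (1-p) * V(k+1, i+1)]; then take max(V_cont, immediate exercise) for American.
  V(3,0) = exp(-r*dt) * [p*8.509591 + (1-p)*4.292114] = 6.439131; exercise = 6.252594; V(3,0) = max -> 6.439131
  V(3,1) = exp(-r*dt) * [p*4.292114 + (1-p)*1.110000] = 2.775732; exercise = 2.589195; V(3,1) = max -> 2.775732
  V(3,2) = exp(-r*dt) * [p*1.110000 + (1-p)*0.000000] = 0.589379; exercise = 0.000000; V(3,2) = max -> 0.589379
  V(3,3) = exp(-r*dt) * [p*0.000000 + (1-p)*0.000000] = 0.000000; exercise = 0.000000; V(3,3) = max -> 0.000000
  V(2,0) = exp(-r*dt) * [p*6.439131 + (1-p)*2.775732] = 4.661174; exercise = 4.292114; V(2,0) = max -> 4.661174
  V(2,1) = exp(-r*dt) * [p*2.775732 + (1-p)*0.589379] = 1.737591; exercise = 1.110000; V(2,1) = max -> 1.737591
  V(2,2) = exp(-r*dt) * [p*0.589379 + (1-p)*0.000000] = 0.312944; exercise = 0.000000; V(2,2) = max -> 0.312944
  V(1,0) = exp(-r*dt) * [p*4.661174 + (1-p)*1.737591] = 3.252547; exercise = 2.589195; V(1,0) = max -> 3.252547
  V(1,1) = exp(-r*dt) * [p*1.737591 + (1-p)*0.312944] = 1.062658; exercise = 0.000000; V(1,1) = max -> 1.062658
  V(0,0) = exp(-r*dt) * [p*3.252547 + (1-p)*1.062658] = 2.202565; exercise = 1.110000; V(0,0) = max -> 2.202565

Answer: Price = V(0,0) = 2.2026


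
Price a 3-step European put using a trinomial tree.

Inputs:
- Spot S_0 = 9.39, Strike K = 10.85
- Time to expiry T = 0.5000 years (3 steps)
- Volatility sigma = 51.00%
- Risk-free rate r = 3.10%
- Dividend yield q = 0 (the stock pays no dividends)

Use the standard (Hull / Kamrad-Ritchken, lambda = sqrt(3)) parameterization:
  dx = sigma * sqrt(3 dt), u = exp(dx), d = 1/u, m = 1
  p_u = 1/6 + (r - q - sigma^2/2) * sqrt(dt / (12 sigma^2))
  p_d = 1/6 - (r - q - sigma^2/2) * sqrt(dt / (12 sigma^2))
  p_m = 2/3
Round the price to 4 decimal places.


Answer: Price = V(0,0) = 2.2152

Derivation:
dt = T/N = 0.166667; dx = sigma*sqrt(3*dt) = 0.360624
u = exp(dx) = 1.434225; d = 1/u = 0.697241
p_u = 0.143778, p_m = 0.666667, p_d = 0.189555
Discount per step: exp(-r*dt) = 0.994847
Stock lattice S(k, j) with j the centered position index:
  k=0: S(0,+0) = 9.3900
  k=1: S(1,-1) = 6.5471; S(1,+0) = 9.3900; S(1,+1) = 13.4674
  k=2: S(2,-2) = 4.5649; S(2,-1) = 6.5471; S(2,+0) = 9.3900; S(2,+1) = 13.4674; S(2,+2) = 19.3152
  k=3: S(3,-3) = 3.1828; S(3,-2) = 4.5649; S(3,-1) = 6.5471; S(3,+0) = 9.3900; S(3,+1) = 13.4674; S(3,+2) = 19.3152; S(3,+3) = 27.7024
Terminal payoffs V(N, j) = max(K - S_T, 0):
  V(3,-3) = 7.667166; V(3,-2) = 6.285101; V(3,-1) = 4.302909; V(3,+0) = 1.460000; V(3,+1) = 0.000000; V(3,+2) = 0.000000; V(3,+3) = 0.000000
Backward induction: V(k, j) = exp(-r*dt) * [p_u * V(k+1, j+1) + p_m * V(k+1, j) + p_d * V(k+1, j-1)]
  V(2,-2) = exp(-r*dt) * [p_u*4.302909 + p_m*6.285101 + p_d*7.667166] = 6.229812
  V(2,-1) = exp(-r*dt) * [p_u*1.460000 + p_m*4.302909 + p_d*6.285101] = 4.247891
  V(2,+0) = exp(-r*dt) * [p_u*0.000000 + p_m*1.460000 + p_d*4.302909] = 1.779753
  V(2,+1) = exp(-r*dt) * [p_u*0.000000 + p_m*0.000000 + p_d*1.460000] = 0.275324
  V(2,+2) = exp(-r*dt) * [p_u*0.000000 + p_m*0.000000 + p_d*0.000000] = 0.000000
  V(1,-1) = exp(-r*dt) * [p_u*1.779753 + p_m*4.247891 + p_d*6.229812] = 4.246712
  V(1,+0) = exp(-r*dt) * [p_u*0.275324 + p_m*1.779753 + p_d*4.247891] = 2.020830
  V(1,+1) = exp(-r*dt) * [p_u*0.000000 + p_m*0.275324 + p_d*1.779753] = 0.518227
  V(0,+0) = exp(-r*dt) * [p_u*0.518227 + p_m*2.020830 + p_d*4.246712] = 2.215241


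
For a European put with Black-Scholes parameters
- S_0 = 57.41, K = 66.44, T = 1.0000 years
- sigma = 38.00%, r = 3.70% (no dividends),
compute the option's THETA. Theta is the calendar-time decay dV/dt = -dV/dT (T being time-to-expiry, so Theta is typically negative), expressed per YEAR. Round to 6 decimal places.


d1 = -0.0970546857; d2 = -0.4770546857
phi(d1) = 0.3970677574; exp(-qT) = 1.0000000000; exp(-rT) = 0.9636761353
Theta = -S*exp(-qT)*phi(d1)*sigma/(2*sqrt(T)) + r*K*exp(-rT)*N(-d2) - q*S*exp(-qT)*N(-d1)
N(-d1) = 0.5386585168; N(-d2) = 0.6833384094; sqrt(T) = 1.0000000000
Term 1 = -57.4100 * 1.0000000000 * 0.3970677574 * 0.3800 / (2 * 1.0000000000) = -4.3311753909
Term 2 = 0.0370 * 66.4400 * 0.9636761353 * 0.6833384094 = 1.6188189679
Term 3 = 0 (no dividend yield, q = 0)
Theta = -4.3311753909 + (1.6188189679) + (0.0000000000) = -2.712356

Answer: Theta = -2.712356


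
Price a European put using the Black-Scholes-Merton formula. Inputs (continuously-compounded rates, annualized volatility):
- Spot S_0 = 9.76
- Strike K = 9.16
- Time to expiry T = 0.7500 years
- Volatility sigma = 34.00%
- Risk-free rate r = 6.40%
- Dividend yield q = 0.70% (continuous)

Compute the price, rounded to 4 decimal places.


d1 = (ln(S/K) + (r - q + 0.5*sigma^2) * T) / (sigma * sqrt(T)) = 0.50788560
d2 = d1 - sigma * sqrt(T) = 0.21343696
exp(-rT) = 0.95313379; exp(-qT) = 0.99476376
P = K * exp(-rT) * N(-d2) - S_0 * exp(-qT) * N(-d1)
N(-d1) = 0.30576679; N(-d2) = 0.41549308
P = 9.1600 * 0.95313379 * 0.41549308 - 9.7600 * 0.99476376 * 0.30576679 = 0.6589

Answer: Price = 0.6589


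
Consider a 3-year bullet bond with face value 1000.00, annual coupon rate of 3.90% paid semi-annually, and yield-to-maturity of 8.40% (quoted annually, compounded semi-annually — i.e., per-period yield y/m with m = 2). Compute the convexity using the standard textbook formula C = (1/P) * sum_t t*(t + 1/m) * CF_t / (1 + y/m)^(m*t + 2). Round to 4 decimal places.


Coupon per period c = face * coupon_rate / m = 19.500000
Periods per year m = 2; per-period yield y/m = 0.042000
Number of cashflows N = 6
Cashflows (t years, CF_t, discount factor 1/(1+y/m)^(m*t), PV):
  t = 0.5000: CF_t = 19.500000, DF = 0.959693, PV = 18.714012
  t = 1.0000: CF_t = 19.500000, DF = 0.921010, PV = 17.959704
  t = 1.5000: CF_t = 19.500000, DF = 0.883887, PV = 17.235800
  t = 2.0000: CF_t = 19.500000, DF = 0.848260, PV = 16.541075
  t = 2.5000: CF_t = 19.500000, DF = 0.814069, PV = 15.874352
  t = 3.0000: CF_t = 1019.500000, DF = 0.781257, PV = 796.491080
Price P = sum_t PV_t = 882.816023
Convexity numerator sum_t t*(t + 1/m) * CF_t / (1+y/m)^(m*t + 2):
  t = 0.5000: term = 8.617900
  t = 1.0000: term = 24.811613
  t = 1.5000: term = 47.623057
  t = 2.0000: term = 76.172516
  t = 2.5000: term = 109.653334
  t = 3.0000: term = 7702.554457
Convexity = (1/P) * sum = 7969.432878 / 882.816023 = 9.027286

Answer: Convexity = 9.0273


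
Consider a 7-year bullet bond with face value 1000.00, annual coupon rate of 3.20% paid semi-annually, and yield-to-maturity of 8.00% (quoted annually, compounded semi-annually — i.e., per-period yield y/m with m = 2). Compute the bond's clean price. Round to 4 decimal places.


Answer: Price = 746.4850

Derivation:
Coupon per period c = face * coupon_rate / m = 16.000000
Periods per year m = 2; per-period yield y/m = 0.040000
Number of cashflows N = 14
Cashflows (t years, CF_t, discount factor 1/(1+y/m)^(m*t), PV):
  t = 0.5000: CF_t = 16.000000, DF = 0.961538, PV = 15.384615
  t = 1.0000: CF_t = 16.000000, DF = 0.924556, PV = 14.792899
  t = 1.5000: CF_t = 16.000000, DF = 0.888996, PV = 14.223942
  t = 2.0000: CF_t = 16.000000, DF = 0.854804, PV = 13.676867
  t = 2.5000: CF_t = 16.000000, DF = 0.821927, PV = 13.150834
  t = 3.0000: CF_t = 16.000000, DF = 0.790315, PV = 12.645032
  t = 3.5000: CF_t = 16.000000, DF = 0.759918, PV = 12.158685
  t = 4.0000: CF_t = 16.000000, DF = 0.730690, PV = 11.691043
  t = 4.5000: CF_t = 16.000000, DF = 0.702587, PV = 11.241388
  t = 5.0000: CF_t = 16.000000, DF = 0.675564, PV = 10.809027
  t = 5.5000: CF_t = 16.000000, DF = 0.649581, PV = 10.393295
  t = 6.0000: CF_t = 16.000000, DF = 0.624597, PV = 9.993553
  t = 6.5000: CF_t = 16.000000, DF = 0.600574, PV = 9.609185
  t = 7.0000: CF_t = 1016.000000, DF = 0.577475, PV = 586.714684
Price P = sum_t PV_t = 746.485050


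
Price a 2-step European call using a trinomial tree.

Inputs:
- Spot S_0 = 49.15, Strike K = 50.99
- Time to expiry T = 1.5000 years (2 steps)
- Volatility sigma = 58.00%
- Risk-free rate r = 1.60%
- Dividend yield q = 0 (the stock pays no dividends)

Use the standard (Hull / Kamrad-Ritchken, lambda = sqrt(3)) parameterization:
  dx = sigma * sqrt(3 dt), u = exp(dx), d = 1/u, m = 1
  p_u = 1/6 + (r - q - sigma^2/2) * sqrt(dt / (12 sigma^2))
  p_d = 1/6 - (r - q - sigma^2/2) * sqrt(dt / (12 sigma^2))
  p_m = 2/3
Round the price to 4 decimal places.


dt = T/N = 0.750000; dx = sigma*sqrt(3*dt) = 0.870000
u = exp(dx) = 2.386911; d = 1/u = 0.418952
p_u = 0.101063, p_m = 0.666667, p_d = 0.232270
Discount per step: exp(-r*dt) = 0.988072
Stock lattice S(k, j) with j the centered position index:
  k=0: S(0,+0) = 49.1500
  k=1: S(1,-1) = 20.5915; S(1,+0) = 49.1500; S(1,+1) = 117.3167
  k=2: S(2,-2) = 8.6268; S(2,-1) = 20.5915; S(2,+0) = 49.1500; S(2,+1) = 117.3167; S(2,+2) = 280.0244
Terminal payoffs V(N, j) = max(S_T - K, 0):
  V(2,-2) = 0.000000; V(2,-1) = 0.000000; V(2,+0) = 0.000000; V(2,+1) = 66.326668; V(2,+2) = 229.034429
Backward induction: V(k, j) = exp(-r*dt) * [p_u * V(k+1, j+1) + p_m * V(k+1, j) + p_d * V(k+1, j-1)]
  V(1,-1) = exp(-r*dt) * [p_u*0.000000 + p_m*0.000000 + p_d*0.000000] = 0.000000
  V(1,+0) = exp(-r*dt) * [p_u*66.326668 + p_m*0.000000 + p_d*0.000000] = 6.623229
  V(1,+1) = exp(-r*dt) * [p_u*229.034429 + p_m*66.326668 + p_d*0.000000] = 66.561190
  V(0,+0) = exp(-r*dt) * [p_u*66.561190 + p_m*6.623229 + p_d*0.000000] = 11.009465

Answer: Price = V(0,0) = 11.0095


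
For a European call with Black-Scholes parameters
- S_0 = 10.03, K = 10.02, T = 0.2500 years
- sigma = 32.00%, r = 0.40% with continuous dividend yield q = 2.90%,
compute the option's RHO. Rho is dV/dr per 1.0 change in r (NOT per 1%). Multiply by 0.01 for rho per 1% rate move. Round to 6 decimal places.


Answer: Rho = 1.138845

Derivation:
d1 = 0.0471719145; d2 = -0.1128280855
phi(d1) = 0.3984986661; exp(-qT) = 0.9927762179; exp(-rT) = 0.9990004998
N(d2) = 0.4550834257
Rho = K*T*exp(-rT)*N(d2) = 10.0200 * 0.2500 * 0.9990004998 * 0.4550834257 = 1.138845


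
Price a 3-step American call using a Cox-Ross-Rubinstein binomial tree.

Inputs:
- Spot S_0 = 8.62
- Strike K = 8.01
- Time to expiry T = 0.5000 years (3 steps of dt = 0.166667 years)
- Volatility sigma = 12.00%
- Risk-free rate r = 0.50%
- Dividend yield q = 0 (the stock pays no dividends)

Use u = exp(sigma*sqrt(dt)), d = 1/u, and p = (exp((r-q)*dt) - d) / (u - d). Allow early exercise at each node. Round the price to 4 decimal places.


dt = T/N = 0.166667
u = exp(sigma*sqrt(dt)) = 1.050210; d = 1/u = 0.952191
p = (exp((r-q)*dt) - d) / (u - d) = 0.496260
Discount per step: exp(-r*dt) = 0.999167
Stock lattice S(k, i) with i counting down-moves:
  k=0: S(0,0) = 8.6200
  k=1: S(1,0) = 9.0528; S(1,1) = 8.2079
  k=2: S(2,0) = 9.5073; S(2,1) = 8.6200; S(2,2) = 7.8155
  k=3: S(3,0) = 9.9847; S(3,1) = 9.0528; S(3,2) = 8.2079; S(3,3) = 7.4418
Terminal payoffs V(N, i) = max(S_T - K, 0):
  V(3,0) = 1.974705; V(3,1) = 1.042807; V(3,2) = 0.197885; V(3,3) = 0.000000
Backward induction: V(k, i) = exp(-r*dt) * [p * V(k+1, i) + (1-p) * V(k+1, i+1)]; then take max(V_cont, immediate exercise) for American.
  V(2,0) = exp(-r*dt) * [p*1.974705 + (1-p)*1.042807] = 1.504017; exercise = 1.497345; V(2,0) = max -> 1.504017
  V(2,1) = exp(-r*dt) * [p*1.042807 + (1-p)*0.197885] = 0.616672; exercise = 0.610000; V(2,1) = max -> 0.616672
  V(2,2) = exp(-r*dt) * [p*0.197885 + (1-p)*0.000000] = 0.098121; exercise = 0.000000; V(2,2) = max -> 0.098121
  V(1,0) = exp(-r*dt) * [p*1.504017 + (1-p)*0.616672] = 1.056146; exercise = 1.042807; V(1,0) = max -> 1.056146
  V(1,1) = exp(-r*dt) * [p*0.616672 + (1-p)*0.098121] = 0.355161; exercise = 0.197885; V(1,1) = max -> 0.355161
  V(0,0) = exp(-r*dt) * [p*1.056146 + (1-p)*0.355161] = 0.702446; exercise = 0.610000; V(0,0) = max -> 0.702446

Answer: Price = V(0,0) = 0.7024


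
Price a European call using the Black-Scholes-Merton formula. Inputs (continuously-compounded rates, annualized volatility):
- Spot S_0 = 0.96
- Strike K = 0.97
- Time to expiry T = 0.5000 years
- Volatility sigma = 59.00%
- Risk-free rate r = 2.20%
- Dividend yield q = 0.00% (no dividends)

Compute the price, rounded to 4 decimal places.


d1 = (ln(S/K) + (r - q + 0.5*sigma^2) * T) / (sigma * sqrt(T)) = 0.21012388
d2 = d1 - sigma * sqrt(T) = -0.20706912
exp(-rT) = 0.98906028; exp(-qT) = 1.00000000
C = S_0 * exp(-qT) * N(d1) - K * exp(-rT) * N(d2)
N(d1) = 0.58321451; N(d2) = 0.41797794
C = 0.9600 * 1.00000000 * 0.58321451 - 0.9700 * 0.98906028 * 0.41797794 = 0.1589

Answer: Price = 0.1589


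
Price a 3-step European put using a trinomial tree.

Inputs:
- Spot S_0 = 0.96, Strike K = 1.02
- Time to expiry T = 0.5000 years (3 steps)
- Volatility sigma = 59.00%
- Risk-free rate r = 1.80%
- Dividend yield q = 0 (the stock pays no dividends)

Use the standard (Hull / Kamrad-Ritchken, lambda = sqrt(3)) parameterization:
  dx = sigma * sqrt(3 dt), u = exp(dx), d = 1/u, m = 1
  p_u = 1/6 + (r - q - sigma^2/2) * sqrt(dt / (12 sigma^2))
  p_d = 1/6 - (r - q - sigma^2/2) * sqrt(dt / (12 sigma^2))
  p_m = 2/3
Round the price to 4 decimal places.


Answer: Price = V(0,0) = 0.1839

Derivation:
dt = T/N = 0.166667; dx = sigma*sqrt(3*dt) = 0.417193
u = exp(dx) = 1.517695; d = 1/u = 0.658894
p_u = 0.135496, p_m = 0.666667, p_d = 0.197837
Discount per step: exp(-r*dt) = 0.997004
Stock lattice S(k, j) with j the centered position index:
  k=0: S(0,+0) = 0.9600
  k=1: S(1,-1) = 0.6325; S(1,+0) = 0.9600; S(1,+1) = 1.4570
  k=2: S(2,-2) = 0.4168; S(2,-1) = 0.6325; S(2,+0) = 0.9600; S(2,+1) = 1.4570; S(2,+2) = 2.2113
  k=3: S(3,-3) = 0.2746; S(3,-2) = 0.4168; S(3,-1) = 0.6325; S(3,+0) = 0.9600; S(3,+1) = 1.4570; S(3,+2) = 2.2113; S(3,+3) = 3.3560
Terminal payoffs V(N, j) = max(K - S_T, 0):
  V(3,-3) = 0.745389; V(3,-2) = 0.603225; V(3,-1) = 0.387462; V(3,+0) = 0.060000; V(3,+1) = 0.000000; V(3,+2) = 0.000000; V(3,+3) = 0.000000
Backward induction: V(k, j) = exp(-r*dt) * [p_u * V(k+1, j+1) + p_m * V(k+1, j) + p_d * V(k+1, j-1)]
  V(2,-2) = exp(-r*dt) * [p_u*0.387462 + p_m*0.603225 + p_d*0.745389] = 0.600312
  V(2,-1) = exp(-r*dt) * [p_u*0.060000 + p_m*0.387462 + p_d*0.603225] = 0.384623
  V(2,+0) = exp(-r*dt) * [p_u*0.000000 + p_m*0.060000 + p_d*0.387462] = 0.116305
  V(2,+1) = exp(-r*dt) * [p_u*0.000000 + p_m*0.000000 + p_d*0.060000] = 0.011835
  V(2,+2) = exp(-r*dt) * [p_u*0.000000 + p_m*0.000000 + p_d*0.000000] = 0.000000
  V(1,-1) = exp(-r*dt) * [p_u*0.116305 + p_m*0.384623 + p_d*0.600312] = 0.389767
  V(1,+0) = exp(-r*dt) * [p_u*0.011835 + p_m*0.116305 + p_d*0.384623] = 0.154768
  V(1,+1) = exp(-r*dt) * [p_u*0.000000 + p_m*0.011835 + p_d*0.116305] = 0.030807
  V(0,+0) = exp(-r*dt) * [p_u*0.030807 + p_m*0.154768 + p_d*0.389767] = 0.183911


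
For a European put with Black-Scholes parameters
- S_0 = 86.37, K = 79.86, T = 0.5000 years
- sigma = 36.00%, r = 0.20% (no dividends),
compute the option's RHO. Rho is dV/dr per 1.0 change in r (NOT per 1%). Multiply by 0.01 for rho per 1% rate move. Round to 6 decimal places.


d1 = 0.4390555313; d2 = 0.1844970901
phi(d1) = 0.3622852431; exp(-qT) = 1.0000000000; exp(-rT) = 0.9990004998
N(-d2) = 0.4268117549
Rho = -K*T*exp(-rT)*N(-d2) = -79.8600 * 0.5000 * 0.9990004998 * 0.4268117549 = -17.025559

Answer: Rho = -17.025559


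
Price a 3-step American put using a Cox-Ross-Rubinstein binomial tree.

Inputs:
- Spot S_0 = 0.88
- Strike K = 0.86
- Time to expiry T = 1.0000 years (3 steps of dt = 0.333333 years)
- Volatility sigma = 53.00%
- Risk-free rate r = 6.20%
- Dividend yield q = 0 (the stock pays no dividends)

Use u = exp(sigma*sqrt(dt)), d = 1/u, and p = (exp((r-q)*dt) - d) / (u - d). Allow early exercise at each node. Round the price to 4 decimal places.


dt = T/N = 0.333333
u = exp(sigma*sqrt(dt)) = 1.357976; d = 1/u = 0.736390
p = (exp((r-q)*dt) - d) / (u - d) = 0.457687
Discount per step: exp(-r*dt) = 0.979545
Stock lattice S(k, i) with i counting down-moves:
  k=0: S(0,0) = 0.8800
  k=1: S(1,0) = 1.1950; S(1,1) = 0.6480
  k=2: S(2,0) = 1.6228; S(2,1) = 0.8800; S(2,2) = 0.4772
  k=3: S(3,0) = 2.2037; S(3,1) = 1.1950; S(3,2) = 0.6480; S(3,3) = 0.3514
Terminal payoffs V(N, i) = max(K - S_T, 0):
  V(3,0) = 0.000000; V(3,1) = 0.000000; V(3,2) = 0.211977; V(3,3) = 0.508597
Backward induction: V(k, i) = exp(-r*dt) * [p * V(k+1, i) + (1-p) * V(k+1, i+1)]; then take max(V_cont, immediate exercise) for American.
  V(2,0) = exp(-r*dt) * [p*0.000000 + (1-p)*0.000000] = 0.000000; exercise = 0.000000; V(2,0) = max -> 0.000000
  V(2,1) = exp(-r*dt) * [p*0.000000 + (1-p)*0.211977] = 0.112607; exercise = 0.000000; V(2,1) = max -> 0.112607
  V(2,2) = exp(-r*dt) * [p*0.211977 + (1-p)*0.508597] = 0.365211; exercise = 0.382802; V(2,2) = max -> 0.382802
  V(1,0) = exp(-r*dt) * [p*0.000000 + (1-p)*0.112607] = 0.059819; exercise = 0.000000; V(1,0) = max -> 0.059819
  V(1,1) = exp(-r*dt) * [p*0.112607 + (1-p)*0.382802] = 0.253837; exercise = 0.211977; V(1,1) = max -> 0.253837
  V(0,0) = exp(-r*dt) * [p*0.059819 + (1-p)*0.253837] = 0.161662; exercise = 0.000000; V(0,0) = max -> 0.161662

Answer: Price = V(0,0) = 0.1617
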